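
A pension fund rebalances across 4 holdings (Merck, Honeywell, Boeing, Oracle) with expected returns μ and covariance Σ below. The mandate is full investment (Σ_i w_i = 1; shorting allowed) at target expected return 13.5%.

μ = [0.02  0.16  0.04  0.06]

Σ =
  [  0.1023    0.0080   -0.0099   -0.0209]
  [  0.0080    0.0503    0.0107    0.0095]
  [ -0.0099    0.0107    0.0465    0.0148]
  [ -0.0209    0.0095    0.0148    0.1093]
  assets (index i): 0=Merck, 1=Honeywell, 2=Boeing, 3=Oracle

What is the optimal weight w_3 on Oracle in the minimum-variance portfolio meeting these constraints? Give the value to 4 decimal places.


0.0920

u=Σ⁻¹μ = [0.0134  3.1146  0.0596  0.2727]
v=Σ⁻¹𝟙 = [12.2203  12.4662  18.7351  7.8655]
a=μᵀu=0.517351  b=𝟙ᵀu=3.460331  c=𝟙ᵀv=51.287095  D=ac−b²=14.559539
λ₁=(c·0.135−b)/D = (51.287095·0.135−3.460331)/14.559539 = 0.237880
λ₂=(a−b·0.135)/D = (0.517351−3.460331·0.135)/14.559539 = 0.003448
w* = 0.237880·u + 0.003448·v:
  w_0 = 0.237880·0.0134 + 0.003448·12.2203 = 0.0453  (Merck)
  w_1 = 0.237880·3.1146 + 0.003448·12.4662 = 0.7839  (Honeywell)
  w_2 = 0.237880·0.0596 + 0.003448·18.7351 = 0.0788  (Boeing)
  w_3 = 0.237880·0.2727 + 0.003448·7.8655 = 0.0920  (Oracle)
Σw_i=1.0000  μᵀw=0.1350
σ²=wᵀΣw=λ₁·μ_p+λ₂ = 0.237880·0.135 + 0.003448 = 0.035562 ≈ 0.0356


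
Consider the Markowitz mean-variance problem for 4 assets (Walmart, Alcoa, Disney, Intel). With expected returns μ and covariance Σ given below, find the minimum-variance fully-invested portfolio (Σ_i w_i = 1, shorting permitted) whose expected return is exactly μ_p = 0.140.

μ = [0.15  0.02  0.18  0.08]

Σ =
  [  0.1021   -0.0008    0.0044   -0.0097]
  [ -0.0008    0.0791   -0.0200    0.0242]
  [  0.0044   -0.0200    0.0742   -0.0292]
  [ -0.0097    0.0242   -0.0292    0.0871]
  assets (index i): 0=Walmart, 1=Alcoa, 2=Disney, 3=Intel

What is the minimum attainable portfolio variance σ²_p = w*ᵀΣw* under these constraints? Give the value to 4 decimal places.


g=Σ⁻¹μ = [1.5271  0.4663  3.2698  2.0552]
h=Σ⁻¹𝟙 = [10.4867  13.4860  23.0321  16.6234]
a=μᵀg=0.991372  b=𝟙ᵀg=7.318378  c=𝟙ᵀh=63.628242  D=ac−b²=9.520606
λ₁=(c·0.140−b)/D = (63.628242·0.140−7.318378)/9.520606 = 0.166962
λ₂=(a−b·0.140)/D = (0.991372−7.318378·0.140)/9.520606 = -0.003487
w* = 0.166962·g + -0.003487·h:
  w_0 = 0.166962·1.5271 + -0.003487·10.4867 = 0.2184  (Walmart)
  w_1 = 0.166962·0.4663 + -0.003487·13.4860 = 0.0308  (Alcoa)
  w_2 = 0.166962·3.2698 + -0.003487·23.0321 = 0.4656  (Disney)
  w_3 = 0.166962·2.0552 + -0.003487·16.6234 = 0.2852  (Intel)
Σw_i=1.0000  μᵀw=0.1400
σ²=wᵀΣw=λ₁·μ_p+λ₂ = 0.166962·0.140 + -0.003487 = 0.019887 ≈ 0.0199

0.0199


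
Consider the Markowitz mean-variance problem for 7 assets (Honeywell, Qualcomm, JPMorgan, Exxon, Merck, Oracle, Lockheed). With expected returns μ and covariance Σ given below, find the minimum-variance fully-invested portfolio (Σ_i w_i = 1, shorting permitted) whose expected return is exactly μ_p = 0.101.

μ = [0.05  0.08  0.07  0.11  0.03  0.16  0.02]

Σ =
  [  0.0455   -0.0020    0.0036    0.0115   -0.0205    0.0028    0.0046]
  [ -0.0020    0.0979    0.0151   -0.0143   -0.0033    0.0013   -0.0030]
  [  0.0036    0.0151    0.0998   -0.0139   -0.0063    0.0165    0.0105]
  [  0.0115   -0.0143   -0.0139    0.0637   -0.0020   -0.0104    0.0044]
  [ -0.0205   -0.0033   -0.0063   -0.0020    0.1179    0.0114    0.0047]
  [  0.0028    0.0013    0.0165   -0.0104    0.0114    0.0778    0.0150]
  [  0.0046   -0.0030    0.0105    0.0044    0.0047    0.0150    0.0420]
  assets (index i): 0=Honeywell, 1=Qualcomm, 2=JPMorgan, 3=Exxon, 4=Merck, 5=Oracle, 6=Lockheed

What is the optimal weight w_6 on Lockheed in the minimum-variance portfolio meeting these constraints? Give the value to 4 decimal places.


-0.0090

p=Σ⁻¹μ = [0.5327  1.0491  0.5731  2.4334  0.2532  2.3345  -0.7675]
q=Σ⁻¹𝟙 = [20.9767  12.7043  7.6141  17.1020  11.8265  8.0221  14.5359]
a=μᵀp=0.784109  b=𝟙ᵀp=6.408431  c=𝟙ᵀq=92.781592  D=ac−b²=31.682917
λ₁=(c·0.101−b)/D = (92.781592·0.101−6.408431)/31.682917 = 0.093505
λ₂=(a−b·0.101)/D = (0.784109−6.408431·0.101)/31.682917 = 0.004320
w* = 0.093505·p + 0.004320·q:
  w_0 = 0.093505·0.5327 + 0.004320·20.9767 = 0.1404  (Honeywell)
  w_1 = 0.093505·1.0491 + 0.004320·12.7043 = 0.1530  (Qualcomm)
  w_2 = 0.093505·0.5731 + 0.004320·7.6141 = 0.0865  (JPMorgan)
  w_3 = 0.093505·2.4334 + 0.004320·17.1020 = 0.3014  (Exxon)
  w_4 = 0.093505·0.2532 + 0.004320·11.8265 = 0.0748  (Merck)
  w_5 = 0.093505·2.3345 + 0.004320·8.0221 = 0.2529  (Oracle)
  w_6 = 0.093505·-0.7675 + 0.004320·14.5359 = -0.0090  (Lockheed)
Σw_i=1.0000  μᵀw=0.1010
σ²=wᵀΣw=λ₁·μ_p+λ₂ = 0.093505·0.101 + 0.004320 = 0.013764 ≈ 0.0138


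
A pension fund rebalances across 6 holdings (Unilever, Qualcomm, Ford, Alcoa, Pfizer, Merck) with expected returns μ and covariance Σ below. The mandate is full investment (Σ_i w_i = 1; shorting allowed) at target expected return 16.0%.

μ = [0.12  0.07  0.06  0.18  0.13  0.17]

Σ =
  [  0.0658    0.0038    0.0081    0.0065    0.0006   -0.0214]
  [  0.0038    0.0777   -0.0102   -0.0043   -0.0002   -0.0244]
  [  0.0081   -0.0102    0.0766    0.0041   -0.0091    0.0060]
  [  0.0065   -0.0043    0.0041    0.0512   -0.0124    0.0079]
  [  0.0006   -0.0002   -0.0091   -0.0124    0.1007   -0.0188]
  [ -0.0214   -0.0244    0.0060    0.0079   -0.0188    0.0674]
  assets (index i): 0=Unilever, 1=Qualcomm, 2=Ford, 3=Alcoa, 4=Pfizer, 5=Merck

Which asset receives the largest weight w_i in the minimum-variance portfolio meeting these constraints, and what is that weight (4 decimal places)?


Merck (0.3365)

x=Σ⁻¹μ = [2.7524  2.4685  0.5960  3.2461  2.5877  4.5781]
y=Σ⁻¹𝟙 = [20.8651  24.8112  12.9479  17.5663  19.2765  32.6089]
a=μᵀx=2.237827  b=𝟙ᵀx=16.228867  c=𝟙ᵀy=128.075897  D=ac−b²=23.235615
λ₁=(c·0.160−b)/D = (128.075897·0.160−16.228867)/23.235615 = 0.183480
λ₂=(a−b·0.160)/D = (2.237827−16.228867·0.160)/23.235615 = -0.015441
w* = 0.183480·x + -0.015441·y:
  w_0 = 0.183480·2.7524 + -0.015441·20.8651 = 0.1828  (Unilever)
  w_1 = 0.183480·2.4685 + -0.015441·24.8112 = 0.0698  (Qualcomm)
  w_2 = 0.183480·0.5960 + -0.015441·12.9479 = -0.0906  (Ford)
  w_3 = 0.183480·3.2461 + -0.015441·17.5663 = 0.3243  (Alcoa)
  w_4 = 0.183480·2.5877 + -0.015441·19.2765 = 0.1771  (Pfizer)
  w_5 = 0.183480·4.5781 + -0.015441·32.6089 = 0.3365  (Merck)
Σw_i=1.0000  μᵀw=0.1600
σ²=wᵀΣw=λ₁·μ_p+λ₂ = 0.183480·0.160 + -0.015441 = 0.013915 ≈ 0.0139


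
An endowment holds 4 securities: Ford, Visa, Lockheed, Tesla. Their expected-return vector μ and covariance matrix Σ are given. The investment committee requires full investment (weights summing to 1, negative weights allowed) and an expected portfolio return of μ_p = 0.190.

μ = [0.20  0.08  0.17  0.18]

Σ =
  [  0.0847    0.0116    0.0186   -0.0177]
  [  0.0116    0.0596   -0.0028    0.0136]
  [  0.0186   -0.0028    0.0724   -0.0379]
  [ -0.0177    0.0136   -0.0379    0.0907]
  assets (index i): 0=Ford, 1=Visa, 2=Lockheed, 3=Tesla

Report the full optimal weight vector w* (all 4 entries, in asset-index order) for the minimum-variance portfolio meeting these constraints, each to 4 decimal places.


u=Σ⁻¹μ = [2.3348  0.1492  3.8652  4.0329]
v=Σ⁻¹𝟙 = [9.6210  11.2542  22.5876  20.6539]
a=μᵀu=1.861909  b=𝟙ᵀu=10.382113  c=𝟙ᵀv=64.116609  D=ac−b²=11.590994
λ₁=(c·0.190−b)/D = (64.116609·0.190−10.382113)/11.590994 = 0.155297
λ₂=(a−b·0.190)/D = (1.861909−10.382113·0.190)/11.590994 = -0.009550
w* = 0.155297·u + -0.009550·v:
  w_0 = 0.155297·2.3348 + -0.009550·9.6210 = 0.2707  (Ford)
  w_1 = 0.155297·0.1492 + -0.009550·11.2542 = -0.0843  (Visa)
  w_2 = 0.155297·3.8652 + -0.009550·22.5876 = 0.3845  (Lockheed)
  w_3 = 0.155297·4.0329 + -0.009550·20.6539 = 0.4291  (Tesla)
Σw_i=1.0000  μᵀw=0.1900
σ²=wᵀΣw=λ₁·μ_p+λ₂ = 0.155297·0.190 + -0.009550 = 0.019956 ≈ 0.0200

0.2707  -0.0843  0.3845  0.4291


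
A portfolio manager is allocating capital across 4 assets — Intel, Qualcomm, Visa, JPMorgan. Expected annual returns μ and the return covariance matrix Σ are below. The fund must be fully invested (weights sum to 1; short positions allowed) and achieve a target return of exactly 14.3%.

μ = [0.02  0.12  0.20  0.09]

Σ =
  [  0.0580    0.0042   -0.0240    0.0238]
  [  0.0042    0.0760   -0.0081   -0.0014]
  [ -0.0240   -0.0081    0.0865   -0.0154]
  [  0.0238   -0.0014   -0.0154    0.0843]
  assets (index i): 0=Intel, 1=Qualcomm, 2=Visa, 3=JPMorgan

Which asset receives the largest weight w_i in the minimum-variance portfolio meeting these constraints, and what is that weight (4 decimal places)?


Visa (0.4490)

g=Σ⁻¹μ = [0.8675  1.8741  2.9772  1.3977]
h=Σ⁻¹𝟙 = [20.5191  14.3815  20.3867  10.0324]
a=μᵀg=0.963462  b=𝟙ᵀg=7.116423  c=𝟙ᵀh=65.319733  D=ac−b²=12.289581
λ₁=(c·0.143−b)/D = (65.319733·0.143−7.116423)/12.289581 = 0.180991
λ₂=(a−b·0.143)/D = (0.963462−7.116423·0.143)/12.289581 = -0.004409
w* = 0.180991·g + -0.004409·h:
  w_0 = 0.180991·0.8675 + -0.004409·20.5191 = 0.0665  (Intel)
  w_1 = 0.180991·1.8741 + -0.004409·14.3815 = 0.2758  (Qualcomm)
  w_2 = 0.180991·2.9772 + -0.004409·20.3867 = 0.4490  (Visa)
  w_3 = 0.180991·1.3977 + -0.004409·10.0324 = 0.2087  (JPMorgan)
Σw_i=1.0000  μᵀw=0.1430
σ²=wᵀΣw=λ₁·μ_p+λ₂ = 0.180991·0.143 + -0.004409 = 0.021472 ≈ 0.0215


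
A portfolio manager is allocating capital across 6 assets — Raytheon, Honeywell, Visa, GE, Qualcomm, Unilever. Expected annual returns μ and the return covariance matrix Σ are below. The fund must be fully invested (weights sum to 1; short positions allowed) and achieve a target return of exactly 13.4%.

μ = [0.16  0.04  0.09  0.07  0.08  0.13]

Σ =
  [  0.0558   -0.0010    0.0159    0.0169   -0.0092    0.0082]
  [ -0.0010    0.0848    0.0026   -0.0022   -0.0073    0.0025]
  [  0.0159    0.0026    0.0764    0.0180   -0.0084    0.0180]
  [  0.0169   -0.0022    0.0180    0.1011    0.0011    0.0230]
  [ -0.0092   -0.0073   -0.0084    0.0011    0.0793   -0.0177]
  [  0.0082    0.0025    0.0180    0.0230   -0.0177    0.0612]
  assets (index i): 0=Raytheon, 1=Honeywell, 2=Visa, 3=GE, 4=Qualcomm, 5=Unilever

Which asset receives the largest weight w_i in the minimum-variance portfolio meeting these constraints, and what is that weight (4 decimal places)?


u=Σ⁻¹μ = [2.8848  0.5858  0.3141  -0.3848  1.9565  2.3318]
v=Σ⁻¹𝟙 = [16.3700  13.0715  7.0341  2.2068  20.1174  16.5326]
a=μᵀu=0.945994  b=𝟙ᵀu=7.688241  c=𝟙ᵀv=75.332471  D=ac−b²=12.155011
λ₁=(c·0.134−b)/D = (75.332471·0.134−7.688241)/12.155011 = 0.197969
λ₂=(a−b·0.134)/D = (0.945994−7.688241·0.134)/12.155011 = -0.006930
w* = 0.197969·u + -0.006930·v:
  w_0 = 0.197969·2.8848 + -0.006930·16.3700 = 0.4577  (Raytheon)
  w_1 = 0.197969·0.5858 + -0.006930·13.0715 = 0.0254  (Honeywell)
  w_2 = 0.197969·0.3141 + -0.006930·7.0341 = 0.0134  (Visa)
  w_3 = 0.197969·-0.3848 + -0.006930·2.2068 = -0.0915  (GE)
  w_4 = 0.197969·1.9565 + -0.006930·20.1174 = 0.2479  (Qualcomm)
  w_5 = 0.197969·2.3318 + -0.006930·16.5326 = 0.3471  (Unilever)
Σw_i=1.0000  μᵀw=0.1340
σ²=wᵀΣw=λ₁·μ_p+λ₂ = 0.197969·0.134 + -0.006930 = 0.019598 ≈ 0.0196

Raytheon (0.4577)


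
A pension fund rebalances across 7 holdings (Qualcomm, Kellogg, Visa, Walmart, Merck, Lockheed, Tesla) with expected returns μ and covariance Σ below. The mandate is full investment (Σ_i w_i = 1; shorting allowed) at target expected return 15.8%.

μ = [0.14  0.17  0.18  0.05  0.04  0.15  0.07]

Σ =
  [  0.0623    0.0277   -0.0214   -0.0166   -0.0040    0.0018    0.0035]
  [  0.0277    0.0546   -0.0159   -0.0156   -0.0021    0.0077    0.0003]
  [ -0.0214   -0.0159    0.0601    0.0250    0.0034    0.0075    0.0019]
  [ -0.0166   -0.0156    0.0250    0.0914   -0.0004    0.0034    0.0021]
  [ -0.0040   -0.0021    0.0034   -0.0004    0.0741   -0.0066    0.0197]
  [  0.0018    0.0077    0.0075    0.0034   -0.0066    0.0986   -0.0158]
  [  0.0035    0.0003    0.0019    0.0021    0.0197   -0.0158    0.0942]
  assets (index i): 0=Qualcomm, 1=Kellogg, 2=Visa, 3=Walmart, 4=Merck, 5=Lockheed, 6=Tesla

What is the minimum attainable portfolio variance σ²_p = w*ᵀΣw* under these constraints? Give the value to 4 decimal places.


g=Σ⁻¹μ = [2.4068  3.1183  4.3922  0.2649  0.4844  1.0223  0.6194]
h=Σ⁻¹𝟙 = [18.6711  17.4269  21.2621  11.0445  12.7262  8.5707  7.9675]
a=μᵀg=1.886990  b=𝟙ᵀg=12.308316  c=𝟙ᵀh=97.669102  D=ac−b²=32.806013
λ₁=(c·0.158−b)/D = (97.669102·0.158−12.308316)/32.806013 = 0.095208
λ₂=(a−b·0.158)/D = (1.886990−12.308316·0.158)/32.806013 = -0.001760
w* = 0.095208·g + -0.001760·h:
  w_0 = 0.095208·2.4068 + -0.001760·18.6711 = 0.1963  (Qualcomm)
  w_1 = 0.095208·3.1183 + -0.001760·17.4269 = 0.2662  (Kellogg)
  w_2 = 0.095208·4.3922 + -0.001760·21.2621 = 0.3808  (Visa)
  w_3 = 0.095208·0.2649 + -0.001760·11.0445 = 0.0058  (Walmart)
  w_4 = 0.095208·0.4844 + -0.001760·12.7262 = 0.0237  (Merck)
  w_5 = 0.095208·1.0223 + -0.001760·8.5707 = 0.0823  (Lockheed)
  w_6 = 0.095208·0.6194 + -0.001760·7.9675 = 0.0450  (Tesla)
Σw_i=1.0000  μᵀw=0.1580
σ²=wᵀΣw=λ₁·μ_p+λ₂ = 0.095208·0.158 + -0.001760 = 0.013283 ≈ 0.0133

0.0133


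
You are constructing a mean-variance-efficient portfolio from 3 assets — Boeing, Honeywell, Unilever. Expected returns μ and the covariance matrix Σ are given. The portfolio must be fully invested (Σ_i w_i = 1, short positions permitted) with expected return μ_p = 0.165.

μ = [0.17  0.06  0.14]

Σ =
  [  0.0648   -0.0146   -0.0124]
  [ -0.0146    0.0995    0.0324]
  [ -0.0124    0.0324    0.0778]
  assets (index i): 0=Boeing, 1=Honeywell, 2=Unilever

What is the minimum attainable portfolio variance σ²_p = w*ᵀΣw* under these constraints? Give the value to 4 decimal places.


0.0340

x=Σ⁻¹μ = [3.1155  0.3615  2.1455]
y=Σ⁻¹𝟙 = [19.7999  8.9572  12.2790]
a=μᵀx=0.851688  b=𝟙ᵀx=5.622476  c=𝟙ᵀy=41.036093  D=ac−b²=3.337717
λ₁=(c·0.165−b)/D = (41.036093·0.165−5.622476)/3.337717 = 0.344091
λ₂=(a−b·0.165)/D = (0.851688−5.622476·0.165)/3.337717 = -0.022776
w* = 0.344091·x + -0.022776·y:
  w_0 = 0.344091·3.1155 + -0.022776·19.7999 = 0.6210  (Boeing)
  w_1 = 0.344091·0.3615 + -0.022776·8.9572 = -0.0796  (Honeywell)
  w_2 = 0.344091·2.1455 + -0.022776·12.2790 = 0.4586  (Unilever)
Σw_i=1.0000  μᵀw=0.1650
σ²=wᵀΣw=λ₁·μ_p+λ₂ = 0.344091·0.165 + -0.022776 = 0.033999 ≈ 0.0340


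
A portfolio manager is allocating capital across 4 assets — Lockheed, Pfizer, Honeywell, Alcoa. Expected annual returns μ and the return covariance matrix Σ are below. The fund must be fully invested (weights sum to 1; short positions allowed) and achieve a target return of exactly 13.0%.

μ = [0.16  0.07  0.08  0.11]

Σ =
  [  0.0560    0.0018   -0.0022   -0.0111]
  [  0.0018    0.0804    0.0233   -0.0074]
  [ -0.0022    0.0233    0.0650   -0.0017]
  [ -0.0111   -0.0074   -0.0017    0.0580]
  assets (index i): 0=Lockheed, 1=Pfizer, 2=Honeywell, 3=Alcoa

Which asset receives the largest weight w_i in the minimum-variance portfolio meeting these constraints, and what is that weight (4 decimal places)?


Lockheed (0.5043)

u=Σ⁻¹μ = [3.4101  0.7030  1.1641  2.6730]
v=Σ⁻¹𝟙 = [22.6530  10.2839  13.0736  23.2720]
a=μᵀu=0.981981  b=𝟙ᵀu=7.950162  c=𝟙ᵀv=69.282478  D=ac−b²=4.829020
λ₁=(c·0.130−b)/D = (69.282478·0.130−7.950162)/4.829020 = 0.218794
λ₂=(a−b·0.130)/D = (0.981981−7.950162·0.130)/4.829020 = -0.010673
w* = 0.218794·u + -0.010673·v:
  w_0 = 0.218794·3.4101 + -0.010673·22.6530 = 0.5043  (Lockheed)
  w_1 = 0.218794·0.7030 + -0.010673·10.2839 = 0.0440  (Pfizer)
  w_2 = 0.218794·1.1641 + -0.010673·13.0736 = 0.1152  (Honeywell)
  w_3 = 0.218794·2.6730 + -0.010673·23.2720 = 0.3365  (Alcoa)
Σw_i=1.0000  μᵀw=0.1300
σ²=wᵀΣw=λ₁·μ_p+λ₂ = 0.218794·0.130 + -0.010673 = 0.017770 ≈ 0.0178


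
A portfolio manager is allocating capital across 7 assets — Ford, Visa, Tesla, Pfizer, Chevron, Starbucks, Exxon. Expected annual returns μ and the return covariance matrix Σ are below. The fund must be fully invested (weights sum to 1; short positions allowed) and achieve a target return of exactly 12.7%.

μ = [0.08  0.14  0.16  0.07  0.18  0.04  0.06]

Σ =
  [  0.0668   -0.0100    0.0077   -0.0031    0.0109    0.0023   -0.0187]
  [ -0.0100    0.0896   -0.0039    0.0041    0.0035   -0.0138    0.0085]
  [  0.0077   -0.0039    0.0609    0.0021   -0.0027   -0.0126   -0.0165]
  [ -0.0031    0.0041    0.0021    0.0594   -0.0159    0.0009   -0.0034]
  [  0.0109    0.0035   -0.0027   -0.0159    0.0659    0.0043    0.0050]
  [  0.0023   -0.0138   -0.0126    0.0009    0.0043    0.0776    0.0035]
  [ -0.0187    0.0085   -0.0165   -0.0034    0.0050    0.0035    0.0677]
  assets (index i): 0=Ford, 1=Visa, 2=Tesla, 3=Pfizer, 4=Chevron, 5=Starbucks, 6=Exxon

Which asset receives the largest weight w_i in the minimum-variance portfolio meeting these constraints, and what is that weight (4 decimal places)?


Tesla (0.2641)

p=Σ⁻¹μ = [1.0984  1.6434  3.3144  1.8450  2.8514  1.0609  1.6183]
q=Σ⁻¹𝟙 = [18.6692  13.1099  24.5842  21.0367  14.6184  16.5472  23.3949]
a=μᵀp=1.630189  b=𝟙ᵀp=13.431873  c=𝟙ᵀq=131.960617  D=ac−b²=34.705561
λ₁=(c·0.127−b)/D = (131.960617·0.127−13.431873)/34.705561 = 0.095867
λ₂=(a−b·0.127)/D = (1.630189−13.431873·0.127)/34.705561 = -0.002180
w* = 0.095867·p + -0.002180·q:
  w_0 = 0.095867·1.0984 + -0.002180·18.6692 = 0.0646  (Ford)
  w_1 = 0.095867·1.6434 + -0.002180·13.1099 = 0.1290  (Visa)
  w_2 = 0.095867·3.3144 + -0.002180·24.5842 = 0.2641  (Tesla)
  w_3 = 0.095867·1.8450 + -0.002180·21.0367 = 0.1310  (Pfizer)
  w_4 = 0.095867·2.8514 + -0.002180·14.6184 = 0.2415  (Chevron)
  w_5 = 0.095867·1.0609 + -0.002180·16.5472 = 0.0656  (Starbucks)
  w_6 = 0.095867·1.6183 + -0.002180·23.3949 = 0.1041  (Exxon)
Σw_i=1.0000  μᵀw=0.1270
σ²=wᵀΣw=λ₁·μ_p+λ₂ = 0.095867·0.127 + -0.002180 = 0.009995 ≈ 0.0100


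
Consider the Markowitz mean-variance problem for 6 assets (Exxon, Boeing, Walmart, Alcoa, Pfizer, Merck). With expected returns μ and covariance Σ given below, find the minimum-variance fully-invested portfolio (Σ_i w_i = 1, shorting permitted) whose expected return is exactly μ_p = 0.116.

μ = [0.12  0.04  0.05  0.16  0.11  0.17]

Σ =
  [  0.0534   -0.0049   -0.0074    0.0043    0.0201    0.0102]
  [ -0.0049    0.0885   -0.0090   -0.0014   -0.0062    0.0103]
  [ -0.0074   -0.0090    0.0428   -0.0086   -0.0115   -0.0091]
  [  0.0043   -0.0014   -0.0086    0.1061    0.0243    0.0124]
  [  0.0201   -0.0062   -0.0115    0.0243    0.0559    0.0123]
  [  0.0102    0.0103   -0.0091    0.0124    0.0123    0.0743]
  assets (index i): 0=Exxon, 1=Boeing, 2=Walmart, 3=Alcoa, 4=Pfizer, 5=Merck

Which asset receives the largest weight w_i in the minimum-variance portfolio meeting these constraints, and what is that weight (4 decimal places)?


Walmart (0.2509)

u=Σ⁻¹μ = [1.8399  0.6777  2.5317  1.2063  0.9617  1.8910]
v=Σ⁻¹𝟙 = [16.9437  16.1699  37.5009  7.1877  16.0624  9.6257]
a=μᵀu=0.994755  b=𝟙ᵀu=9.108347  c=𝟙ᵀv=103.490303  D=ac−b²=19.985522
λ₁=(c·0.116−b)/D = (103.490303·0.116−9.108347)/19.985522 = 0.144931
λ₂=(a−b·0.116)/D = (0.994755−9.108347·0.116)/19.985522 = -0.003093
w* = 0.144931·u + -0.003093·v:
  w_0 = 0.144931·1.8399 + -0.003093·16.9437 = 0.2142  (Exxon)
  w_1 = 0.144931·0.6777 + -0.003093·16.1699 = 0.0482  (Boeing)
  w_2 = 0.144931·2.5317 + -0.003093·37.5009 = 0.2509  (Walmart)
  w_3 = 0.144931·1.2063 + -0.003093·7.1877 = 0.1526  (Alcoa)
  w_4 = 0.144931·0.9617 + -0.003093·16.0624 = 0.0897  (Pfizer)
  w_5 = 0.144931·1.8910 + -0.003093·9.6257 = 0.2443  (Merck)
Σw_i=1.0000  μᵀw=0.1160
σ²=wᵀΣw=λ₁·μ_p+λ₂ = 0.144931·0.116 + -0.003093 = 0.013719 ≈ 0.0137


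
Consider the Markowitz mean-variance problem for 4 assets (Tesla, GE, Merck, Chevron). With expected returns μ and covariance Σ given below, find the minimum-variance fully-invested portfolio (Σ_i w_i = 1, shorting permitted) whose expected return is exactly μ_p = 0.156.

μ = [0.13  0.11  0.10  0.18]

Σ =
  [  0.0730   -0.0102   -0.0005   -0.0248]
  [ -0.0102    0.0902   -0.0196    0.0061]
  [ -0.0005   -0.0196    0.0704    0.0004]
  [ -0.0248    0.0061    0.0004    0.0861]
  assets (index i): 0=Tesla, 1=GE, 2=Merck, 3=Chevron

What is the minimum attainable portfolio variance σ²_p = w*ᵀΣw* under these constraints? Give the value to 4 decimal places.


0.0265

u=Σ⁻¹μ = [3.0015  1.7861  1.9230  2.8197]
v=Σ⁻¹𝟙 = [21.7869  16.5248  18.8654  16.6315]
a=μᵀu=1.286501  b=𝟙ᵀu=9.530236  c=𝟙ᵀv=73.808632  D=ac−b²=4.129463
λ₁=(c·0.156−b)/D = (73.808632·0.156−9.530236)/4.129463 = 0.480428
λ₂=(a−b·0.156)/D = (1.286501−9.530236·0.156)/4.129463 = -0.048485
w* = 0.480428·u + -0.048485·v:
  w_0 = 0.480428·3.0015 + -0.048485·21.7869 = 0.3857  (Tesla)
  w_1 = 0.480428·1.7861 + -0.048485·16.5248 = 0.0569  (GE)
  w_2 = 0.480428·1.9230 + -0.048485·18.8654 = 0.0092  (Merck)
  w_3 = 0.480428·2.8197 + -0.048485·16.6315 = 0.5483  (Chevron)
Σw_i=1.0000  μᵀw=0.1560
σ²=wᵀΣw=λ₁·μ_p+λ₂ = 0.480428·0.156 + -0.048485 = 0.026462 ≈ 0.0265


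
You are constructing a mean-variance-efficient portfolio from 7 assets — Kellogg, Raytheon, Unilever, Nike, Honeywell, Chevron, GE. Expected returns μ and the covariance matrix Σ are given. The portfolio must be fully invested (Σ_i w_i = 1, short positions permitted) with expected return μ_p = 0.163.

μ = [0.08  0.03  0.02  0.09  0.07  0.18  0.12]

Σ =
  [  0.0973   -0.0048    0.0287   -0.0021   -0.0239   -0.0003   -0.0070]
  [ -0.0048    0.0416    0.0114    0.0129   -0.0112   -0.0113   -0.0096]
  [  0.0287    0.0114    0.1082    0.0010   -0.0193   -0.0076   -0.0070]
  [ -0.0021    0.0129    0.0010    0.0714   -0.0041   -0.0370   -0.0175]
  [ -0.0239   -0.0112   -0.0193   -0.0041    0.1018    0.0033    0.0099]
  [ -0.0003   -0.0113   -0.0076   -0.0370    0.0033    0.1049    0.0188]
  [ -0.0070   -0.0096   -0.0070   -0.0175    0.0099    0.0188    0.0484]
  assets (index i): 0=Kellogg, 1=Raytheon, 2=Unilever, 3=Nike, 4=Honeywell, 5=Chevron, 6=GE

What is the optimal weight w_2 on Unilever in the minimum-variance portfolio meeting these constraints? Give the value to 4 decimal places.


g=Σ⁻¹μ = [1.3682  1.4813  0.1703  3.0625  0.9604  2.4093  2.9707]
h=Σ⁻¹𝟙 = [16.4098  31.7815  7.2860  25.5287  16.1390  16.6796  29.8424]
a=μᵀg=1.290315  b=𝟙ᵀg=12.422696  c=𝟙ᵀh=143.667155  D=ac−b²=31.052560
λ₁=(c·0.163−b)/D = (143.667155·0.163−12.422696)/31.052560 = 0.354079
λ₂=(a−b·0.163)/D = (1.290315−12.422696·0.163)/31.052560 = -0.023656
w* = 0.354079·g + -0.023656·h:
  w_0 = 0.354079·1.3682 + -0.023656·16.4098 = 0.0963  (Kellogg)
  w_1 = 0.354079·1.4813 + -0.023656·31.7815 = -0.2273  (Raytheon)
  w_2 = 0.354079·0.1703 + -0.023656·7.2860 = -0.1121  (Unilever)
  w_3 = 0.354079·3.0625 + -0.023656·25.5287 = 0.4805  (Nike)
  w_4 = 0.354079·0.9604 + -0.023656·16.1390 = -0.0417  (Honeywell)
  w_5 = 0.354079·2.4093 + -0.023656·16.6796 = 0.4585  (Chevron)
  w_6 = 0.354079·2.9707 + -0.023656·29.8424 = 0.3459  (GE)
Σw_i=1.0000  μᵀw=0.1630
σ²=wᵀΣw=λ₁·μ_p+λ₂ = 0.354079·0.163 + -0.023656 = 0.034059 ≈ 0.0341

-0.1121


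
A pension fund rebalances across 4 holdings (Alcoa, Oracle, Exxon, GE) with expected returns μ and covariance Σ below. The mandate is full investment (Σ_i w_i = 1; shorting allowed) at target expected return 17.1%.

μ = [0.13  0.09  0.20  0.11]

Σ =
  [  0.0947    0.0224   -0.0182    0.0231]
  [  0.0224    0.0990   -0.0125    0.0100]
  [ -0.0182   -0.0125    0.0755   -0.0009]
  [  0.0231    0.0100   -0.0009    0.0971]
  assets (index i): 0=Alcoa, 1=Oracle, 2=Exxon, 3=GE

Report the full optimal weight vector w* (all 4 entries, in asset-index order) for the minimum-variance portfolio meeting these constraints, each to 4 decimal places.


0.2827  0.0487  0.6258  0.0428

u=Σ⁻¹μ = [1.6102  0.8780  3.1908  0.6889]
v=Σ⁻¹𝟙 = [9.9346  9.3125  17.2667  7.1362]
a=μᵀu=1.002287  b=𝟙ᵀu=6.367955  c=𝟙ᵀv=43.650056  D=ac−b²=3.199020
λ₁=(c·0.171−b)/D = (43.650056·0.171−6.367955)/3.199020 = 0.342669
λ₂=(a−b·0.171)/D = (1.002287−6.367955·0.171)/3.199020 = -0.027081
w* = 0.342669·u + -0.027081·v:
  w_0 = 0.342669·1.6102 + -0.027081·9.9346 = 0.2827  (Alcoa)
  w_1 = 0.342669·0.8780 + -0.027081·9.3125 = 0.0487  (Oracle)
  w_2 = 0.342669·3.1908 + -0.027081·17.2667 = 0.6258  (Exxon)
  w_3 = 0.342669·0.6889 + -0.027081·7.1362 = 0.0428  (GE)
Σw_i=1.0000  μᵀw=0.1710
σ²=wᵀΣw=λ₁·μ_p+λ₂ = 0.342669·0.171 + -0.027081 = 0.031515 ≈ 0.0315


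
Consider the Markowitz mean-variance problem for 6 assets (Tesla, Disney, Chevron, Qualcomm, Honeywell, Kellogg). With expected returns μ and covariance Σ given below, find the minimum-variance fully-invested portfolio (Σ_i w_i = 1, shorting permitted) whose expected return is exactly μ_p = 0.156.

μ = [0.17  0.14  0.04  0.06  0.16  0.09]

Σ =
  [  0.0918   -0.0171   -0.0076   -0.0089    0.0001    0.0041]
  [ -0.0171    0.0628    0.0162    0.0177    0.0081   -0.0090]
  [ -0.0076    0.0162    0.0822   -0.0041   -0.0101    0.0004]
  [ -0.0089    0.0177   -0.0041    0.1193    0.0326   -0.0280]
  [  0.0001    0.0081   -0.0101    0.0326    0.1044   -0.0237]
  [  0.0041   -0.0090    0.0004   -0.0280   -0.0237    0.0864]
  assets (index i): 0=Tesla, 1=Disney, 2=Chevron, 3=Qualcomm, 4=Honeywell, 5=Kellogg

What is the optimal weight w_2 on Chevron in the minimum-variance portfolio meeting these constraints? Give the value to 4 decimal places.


-0.0581

x=Σ⁻¹μ = [2.3354  2.7370  0.3725  0.2364  1.6777  1.7510]
y=Σ⁻¹𝟙 = [14.8278  15.5241  12.1732  8.9209  10.9096  18.3148]
a=μᵀx=1.235319  b=𝟙ᵀx=9.110149  c=𝟙ᵀy=80.670374  D=ac−b²=16.658833
λ₁=(c·0.156−b)/D = (80.670374·0.156−9.110149)/16.658833 = 0.208564
λ₂=(a−b·0.156)/D = (1.235319−9.110149·0.156)/16.658833 = -0.011157
w* = 0.208564·x + -0.011157·y:
  w_0 = 0.208564·2.3354 + -0.011157·14.8278 = 0.3216  (Tesla)
  w_1 = 0.208564·2.7370 + -0.011157·15.5241 = 0.3976  (Disney)
  w_2 = 0.208564·0.3725 + -0.011157·12.1732 = -0.0581  (Chevron)
  w_3 = 0.208564·0.2364 + -0.011157·8.9209 = -0.0502  (Qualcomm)
  w_4 = 0.208564·1.6777 + -0.011157·10.9096 = 0.2282  (Honeywell)
  w_5 = 0.208564·1.7510 + -0.011157·18.3148 = 0.1609  (Kellogg)
Σw_i=1.0000  μᵀw=0.1560
σ²=wᵀΣw=λ₁·μ_p+λ₂ = 0.208564·0.156 + -0.011157 = 0.021379 ≈ 0.0214


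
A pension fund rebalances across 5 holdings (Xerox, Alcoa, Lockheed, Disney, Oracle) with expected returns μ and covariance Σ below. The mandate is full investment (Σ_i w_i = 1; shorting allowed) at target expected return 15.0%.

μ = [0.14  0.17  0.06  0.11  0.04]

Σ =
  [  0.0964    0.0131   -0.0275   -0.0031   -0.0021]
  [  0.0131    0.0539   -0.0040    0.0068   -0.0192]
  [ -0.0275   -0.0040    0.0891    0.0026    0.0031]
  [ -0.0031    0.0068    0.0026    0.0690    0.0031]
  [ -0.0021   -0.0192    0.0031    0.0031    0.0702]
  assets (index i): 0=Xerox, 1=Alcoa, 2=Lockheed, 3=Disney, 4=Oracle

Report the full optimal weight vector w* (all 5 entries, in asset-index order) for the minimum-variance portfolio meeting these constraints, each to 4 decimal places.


x=Σ⁻¹μ = [1.4166  3.2368  1.1716  1.2322  1.3913]
y=Σ⁻¹𝟙 = [12.4483  22.1513  15.0478  11.4256  19.5068]
a=μᵀx=1.010063  b=𝟙ᵀx=8.448436  c=𝟙ᵀy=80.579769  D=ac−b²=10.014604
λ₁=(c·0.150−b)/D = (80.579769·0.150−8.448436)/10.014604 = 0.363322
λ₂=(a−b·0.150)/D = (1.010063−8.448436·0.150)/10.014604 = -0.025683
w* = 0.363322·x + -0.025683·y:
  w_0 = 0.363322·1.4166 + -0.025683·12.4483 = 0.1950  (Xerox)
  w_1 = 0.363322·3.2368 + -0.025683·22.1513 = 0.6071  (Alcoa)
  w_2 = 0.363322·1.1716 + -0.025683·15.0478 = 0.0392  (Lockheed)
  w_3 = 0.363322·1.2322 + -0.025683·11.4256 = 0.1542  (Disney)
  w_4 = 0.363322·1.3913 + -0.025683·19.5068 = 0.0045  (Oracle)
Σw_i=1.0000  μᵀw=0.1500
σ²=wᵀΣw=λ₁·μ_p+λ₂ = 0.363322·0.150 + -0.025683 = 0.028816 ≈ 0.0288

0.1950  0.6071  0.0392  0.1542  0.0045


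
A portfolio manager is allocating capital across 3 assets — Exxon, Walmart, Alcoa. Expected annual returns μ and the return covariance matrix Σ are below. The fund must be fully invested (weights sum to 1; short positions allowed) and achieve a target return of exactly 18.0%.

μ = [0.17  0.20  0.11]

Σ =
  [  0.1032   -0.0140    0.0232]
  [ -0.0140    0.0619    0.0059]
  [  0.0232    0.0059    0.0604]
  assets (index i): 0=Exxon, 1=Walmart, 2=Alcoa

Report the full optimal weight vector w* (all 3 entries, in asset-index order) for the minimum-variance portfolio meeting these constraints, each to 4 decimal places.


p=Σ⁻¹μ = [1.9778  3.6108  0.7088]
q=Σ⁻¹𝟙 = [9.5054  17.2353  11.2216]
a=μᵀp=1.136346  b=𝟙ᵀp=6.297358  c=𝟙ᵀq=37.962334  D=ac−b²=3.481611
λ₁=(c·0.180−b)/D = (37.962334·0.180−6.297358)/3.481611 = 0.153912
λ₂=(a−b·0.180)/D = (1.136346−6.297358·0.180)/3.481611 = 0.000810
w* = 0.153912·p + 0.000810·q:
  w_0 = 0.153912·1.9778 + 0.000810·9.5054 = 0.3121  (Exxon)
  w_1 = 0.153912·3.6108 + 0.000810·17.2353 = 0.5697  (Walmart)
  w_2 = 0.153912·0.7088 + 0.000810·11.2216 = 0.1182  (Alcoa)
Σw_i=1.0000  μᵀw=0.1800
σ²=wᵀΣw=λ₁·μ_p+λ₂ = 0.153912·0.180 + 0.000810 = 0.028514 ≈ 0.0285

0.3121  0.5697  0.1182


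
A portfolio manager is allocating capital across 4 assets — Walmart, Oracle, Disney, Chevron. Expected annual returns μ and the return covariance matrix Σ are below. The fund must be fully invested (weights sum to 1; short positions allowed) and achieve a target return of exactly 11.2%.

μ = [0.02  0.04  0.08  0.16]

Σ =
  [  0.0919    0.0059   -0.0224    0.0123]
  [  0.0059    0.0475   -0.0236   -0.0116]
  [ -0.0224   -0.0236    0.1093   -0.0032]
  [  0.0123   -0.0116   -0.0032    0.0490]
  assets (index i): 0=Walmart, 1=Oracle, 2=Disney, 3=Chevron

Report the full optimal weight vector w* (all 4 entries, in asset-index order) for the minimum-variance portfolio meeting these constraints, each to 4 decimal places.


-0.0301  0.3196  0.1733  0.5372

u=Σ⁻¹μ = [-0.1451  2.5092  1.3606  3.9846]
v=Σ⁻¹𝟙 = [9.6305  36.5295  19.8280  27.9334]
a=μᵀu=0.843857  b=𝟙ᵀu=7.709375  c=𝟙ᵀv=93.921404  D=ac−b²=19.821799
λ₁=(c·0.112−b)/D = (93.921404·0.112−7.709375)/19.821799 = 0.141754
λ₂=(a−b·0.112)/D = (0.843857−7.709375·0.112)/19.821799 = -0.000988
w* = 0.141754·u + -0.000988·v:
  w_0 = 0.141754·-0.1451 + -0.000988·9.6305 = -0.0301  (Walmart)
  w_1 = 0.141754·2.5092 + -0.000988·36.5295 = 0.3196  (Oracle)
  w_2 = 0.141754·1.3606 + -0.000988·19.8280 = 0.1733  (Disney)
  w_3 = 0.141754·3.9846 + -0.000988·27.9334 = 0.5372  (Chevron)
Σw_i=1.0000  μᵀw=0.1120
σ²=wᵀΣw=λ₁·μ_p+λ₂ = 0.141754·0.112 + -0.000988 = 0.014888 ≈ 0.0149


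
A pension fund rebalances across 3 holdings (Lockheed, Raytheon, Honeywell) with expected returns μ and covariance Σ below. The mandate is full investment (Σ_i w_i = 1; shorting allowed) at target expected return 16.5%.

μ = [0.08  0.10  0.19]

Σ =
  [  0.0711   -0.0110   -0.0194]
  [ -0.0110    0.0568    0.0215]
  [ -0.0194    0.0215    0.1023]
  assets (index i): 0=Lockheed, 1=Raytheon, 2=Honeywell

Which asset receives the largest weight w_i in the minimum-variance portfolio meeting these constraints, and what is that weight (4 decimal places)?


Honeywell (0.7721)

x=Σ⁻¹μ = [1.8643  1.3958  1.9175]
y=Σ⁻¹𝟙 = [19.4607  17.6842  9.7490]
a=μᵀx=0.653047  b=𝟙ᵀx=5.177599  c=𝟙ᵀy=46.893994  D=ac−b²=3.816429
λ₁=(c·0.165−b)/D = (46.893994·0.165−5.177599)/3.816429 = 0.670761
λ₂=(a−b·0.165)/D = (0.653047−5.177599·0.165)/3.816429 = -0.052734
w* = 0.670761·x + -0.052734·y:
  w_0 = 0.670761·1.8643 + -0.052734·19.4607 = 0.2243  (Lockheed)
  w_1 = 0.670761·1.3958 + -0.052734·17.6842 = 0.0037  (Raytheon)
  w_2 = 0.670761·1.9175 + -0.052734·9.7490 = 0.7721  (Honeywell)
Σw_i=1.0000  μᵀw=0.1650
σ²=wᵀΣw=λ₁·μ_p+λ₂ = 0.670761·0.165 + -0.052734 = 0.057941 ≈ 0.0579


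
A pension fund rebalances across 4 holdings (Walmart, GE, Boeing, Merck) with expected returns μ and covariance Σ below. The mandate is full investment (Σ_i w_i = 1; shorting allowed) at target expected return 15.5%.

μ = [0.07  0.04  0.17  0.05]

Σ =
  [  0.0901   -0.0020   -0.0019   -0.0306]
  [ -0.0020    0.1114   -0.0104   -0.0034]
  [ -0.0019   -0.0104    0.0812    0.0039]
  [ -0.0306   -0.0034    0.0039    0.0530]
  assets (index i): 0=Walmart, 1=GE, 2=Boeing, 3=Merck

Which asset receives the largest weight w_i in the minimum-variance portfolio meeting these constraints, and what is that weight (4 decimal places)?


p=Σ⁻¹μ = [1.3892  0.6325  2.1289  1.6294]
q=Σ⁻¹𝟙 = [22.3459  11.5362  12.7995  31.5677]
a=μᵀp=0.565920  b=𝟙ᵀp=5.779963  c=𝟙ᵀq=78.249341  D=ac−b²=10.874893
λ₁=(c·0.155−b)/D = (78.249341·0.155−5.779963)/10.874893 = 0.583793
λ₂=(a−b·0.155)/D = (0.565920−5.779963·0.155)/10.874893 = -0.030343
w* = 0.583793·p + -0.030343·q:
  w_0 = 0.583793·1.3892 + -0.030343·22.3459 = 0.1330  (Walmart)
  w_1 = 0.583793·0.6325 + -0.030343·11.5362 = 0.0192  (GE)
  w_2 = 0.583793·2.1289 + -0.030343·12.7995 = 0.8544  (Boeing)
  w_3 = 0.583793·1.6294 + -0.030343·31.5677 = -0.0066  (Merck)
Σw_i=1.0000  μᵀw=0.1550
σ²=wᵀΣw=λ₁·μ_p+λ₂ = 0.583793·0.155 + -0.030343 = 0.060145 ≈ 0.0601

Boeing (0.8544)


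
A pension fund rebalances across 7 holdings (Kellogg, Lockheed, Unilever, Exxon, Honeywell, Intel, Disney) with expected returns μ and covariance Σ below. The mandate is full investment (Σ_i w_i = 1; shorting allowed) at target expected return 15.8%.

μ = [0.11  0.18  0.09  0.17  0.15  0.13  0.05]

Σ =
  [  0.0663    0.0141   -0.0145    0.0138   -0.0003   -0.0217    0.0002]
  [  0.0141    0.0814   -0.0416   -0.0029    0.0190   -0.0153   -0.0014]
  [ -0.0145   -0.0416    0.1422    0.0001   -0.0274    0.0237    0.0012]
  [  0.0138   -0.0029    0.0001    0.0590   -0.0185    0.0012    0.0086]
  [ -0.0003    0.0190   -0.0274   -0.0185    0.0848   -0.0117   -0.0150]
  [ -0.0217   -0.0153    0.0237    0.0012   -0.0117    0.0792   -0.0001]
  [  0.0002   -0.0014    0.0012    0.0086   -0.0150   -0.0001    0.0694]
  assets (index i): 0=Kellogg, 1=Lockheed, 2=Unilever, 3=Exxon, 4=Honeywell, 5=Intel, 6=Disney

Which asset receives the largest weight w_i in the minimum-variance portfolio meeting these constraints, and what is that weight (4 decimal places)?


u=Σ⁻¹μ = [1.5720  2.7378  1.7456  3.3870  2.9757  2.4682  0.9680]
v=Σ⁻¹𝟙 = [17.5058  15.9284  14.4504  17.7872  22.5202  19.2545  17.1213]
a=μᵀu=2.214237  b=𝟙ᵀu=15.854285  c=𝟙ᵀv=124.567775  D=ac−b²=24.464288
λ₁=(c·0.158−b)/D = (124.567775·0.158−15.854285)/24.464288 = 0.156449
λ₂=(a−b·0.158)/D = (2.214237−15.854285·0.158)/24.464288 = -0.011884
w* = 0.156449·u + -0.011884·v:
  w_0 = 0.156449·1.5720 + -0.011884·17.5058 = 0.0379  (Kellogg)
  w_1 = 0.156449·2.7378 + -0.011884·15.9284 = 0.2390  (Lockheed)
  w_2 = 0.156449·1.7456 + -0.011884·14.4504 = 0.1014  (Unilever)
  w_3 = 0.156449·3.3870 + -0.011884·17.7872 = 0.3185  (Exxon)
  w_4 = 0.156449·2.9757 + -0.011884·22.5202 = 0.1979  (Honeywell)
  w_5 = 0.156449·2.4682 + -0.011884·19.2545 = 0.1573  (Intel)
  w_6 = 0.156449·0.9680 + -0.011884·17.1213 = -0.0520  (Disney)
Σw_i=1.0000  μᵀw=0.1580
σ²=wᵀΣw=λ₁·μ_p+λ₂ = 0.156449·0.158 + -0.011884 = 0.012835 ≈ 0.0128

Exxon (0.3185)


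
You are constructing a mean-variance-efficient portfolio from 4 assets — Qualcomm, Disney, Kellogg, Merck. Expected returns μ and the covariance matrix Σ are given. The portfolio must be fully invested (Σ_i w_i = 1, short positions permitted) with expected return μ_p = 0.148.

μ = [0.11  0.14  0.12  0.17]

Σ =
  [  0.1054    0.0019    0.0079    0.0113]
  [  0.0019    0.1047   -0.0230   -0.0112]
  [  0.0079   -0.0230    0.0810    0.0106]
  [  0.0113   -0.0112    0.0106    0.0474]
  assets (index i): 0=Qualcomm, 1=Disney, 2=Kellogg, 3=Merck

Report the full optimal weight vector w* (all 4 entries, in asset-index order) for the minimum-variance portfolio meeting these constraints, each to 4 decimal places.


u=Σ⁻¹μ = [0.5043  2.0528  1.5433  3.6062]
v=Σ⁻¹𝟙 = [6.0776  14.5005  13.2382  20.1140]
a=μᵀu=1.141111  b=𝟙ᵀu=7.706576  c=𝟙ᵀv=53.930331  D=ac−b²=2.149173
λ₁=(c·0.148−b)/D = (53.930331·0.148−7.706576)/2.149173 = 0.128009
λ₂=(a−b·0.148)/D = (1.141111−7.706576·0.148)/2.149173 = 0.000250
w* = 0.128009·u + 0.000250·v:
  w_0 = 0.128009·0.5043 + 0.000250·6.0776 = 0.0661  (Qualcomm)
  w_1 = 0.128009·2.0528 + 0.000250·14.5005 = 0.2664  (Disney)
  w_2 = 0.128009·1.5433 + 0.000250·13.2382 = 0.2009  (Kellogg)
  w_3 = 0.128009·3.6062 + 0.000250·20.1140 = 0.4667  (Merck)
Σw_i=1.0000  μᵀw=0.1480
σ²=wᵀΣw=λ₁·μ_p+λ₂ = 0.128009·0.148 + 0.000250 = 0.019195 ≈ 0.0192

0.0661  0.2664  0.2009  0.4667


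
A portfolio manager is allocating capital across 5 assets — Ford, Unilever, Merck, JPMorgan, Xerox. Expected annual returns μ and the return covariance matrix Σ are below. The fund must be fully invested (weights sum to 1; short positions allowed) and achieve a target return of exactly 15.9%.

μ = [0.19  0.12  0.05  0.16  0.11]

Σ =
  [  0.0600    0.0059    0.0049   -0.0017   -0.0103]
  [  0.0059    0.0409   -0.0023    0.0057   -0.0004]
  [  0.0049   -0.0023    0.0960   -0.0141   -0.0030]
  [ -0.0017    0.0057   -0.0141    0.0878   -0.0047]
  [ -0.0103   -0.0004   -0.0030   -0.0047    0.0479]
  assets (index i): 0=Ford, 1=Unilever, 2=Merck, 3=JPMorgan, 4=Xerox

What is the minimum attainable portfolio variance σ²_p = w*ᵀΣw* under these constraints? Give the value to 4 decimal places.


x=Σ⁻¹μ = [3.5115  2.2189  0.8000  2.0525  3.3216]
y=Σ⁻¹𝟙 = [18.6391  20.8103  12.8596  13.9222  27.2301]
a=μᵀx=1.667230  b=𝟙ᵀx=11.904504  c=𝟙ᵀy=93.461300  D=ac−b²=14.104264
λ₁=(c·0.159−b)/D = (93.461300·0.159−11.904504)/14.104264 = 0.209571
λ₂=(a−b·0.159)/D = (1.667230−11.904504·0.159)/14.104264 = -0.015994
w* = 0.209571·x + -0.015994·y:
  w_0 = 0.209571·3.5115 + -0.015994·18.6391 = 0.4378  (Ford)
  w_1 = 0.209571·2.2189 + -0.015994·20.8103 = 0.1322  (Unilever)
  w_2 = 0.209571·0.8000 + -0.015994·12.8596 = -0.0380  (Merck)
  w_3 = 0.209571·2.0525 + -0.015994·13.9222 = 0.2075  (JPMorgan)
  w_4 = 0.209571·3.3216 + -0.015994·27.2301 = 0.2606  (Xerox)
Σw_i=1.0000  μᵀw=0.1590
σ²=wᵀΣw=λ₁·μ_p+λ₂ = 0.209571·0.159 + -0.015994 = 0.017328 ≈ 0.0173

0.0173


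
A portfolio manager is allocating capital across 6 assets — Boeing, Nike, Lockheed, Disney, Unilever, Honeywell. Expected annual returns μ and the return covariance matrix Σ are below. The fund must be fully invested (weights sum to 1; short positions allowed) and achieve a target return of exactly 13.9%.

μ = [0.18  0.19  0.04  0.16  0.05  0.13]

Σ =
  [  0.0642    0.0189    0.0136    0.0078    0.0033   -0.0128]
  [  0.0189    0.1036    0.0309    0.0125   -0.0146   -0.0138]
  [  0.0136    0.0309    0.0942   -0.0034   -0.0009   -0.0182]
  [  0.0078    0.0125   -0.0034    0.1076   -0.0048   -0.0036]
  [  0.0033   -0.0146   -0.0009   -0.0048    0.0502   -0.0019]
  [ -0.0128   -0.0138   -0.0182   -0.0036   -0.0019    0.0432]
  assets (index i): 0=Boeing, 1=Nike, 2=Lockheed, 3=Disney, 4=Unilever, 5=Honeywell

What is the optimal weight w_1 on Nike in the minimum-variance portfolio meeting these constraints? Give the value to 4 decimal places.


x=Σ⁻¹μ = [2.8749  1.9186  0.3733  1.3034  1.6786  4.8137]
y=Σ⁻¹𝟙 = [14.9271  10.4287  13.0254  9.7896  24.5908  38.2873]
a=μᵀx=1.815219  b=𝟙ᵀx=12.962577  c=𝟙ᵀy=111.048900  D=ac−b²=33.549708
λ₁=(c·0.139−b)/D = (111.048900·0.139−12.962577)/33.549708 = 0.073718
λ₂=(a−b·0.139)/D = (1.815219−12.962577·0.139)/33.549708 = 0.000400
w* = 0.073718·x + 0.000400·y:
  w_0 = 0.073718·2.8749 + 0.000400·14.9271 = 0.2179  (Boeing)
  w_1 = 0.073718·1.9186 + 0.000400·10.4287 = 0.1456  (Nike)
  w_2 = 0.073718·0.3733 + 0.000400·13.0254 = 0.0327  (Lockheed)
  w_3 = 0.073718·1.3034 + 0.000400·9.7896 = 0.1000  (Disney)
  w_4 = 0.073718·1.6786 + 0.000400·24.5908 = 0.1336  (Unilever)
  w_5 = 0.073718·4.8137 + 0.000400·38.2873 = 0.3702  (Honeywell)
Σw_i=1.0000  μᵀw=0.1390
σ²=wᵀΣw=λ₁·μ_p+λ₂ = 0.073718·0.139 + 0.000400 = 0.010647 ≈ 0.0106

0.1456
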